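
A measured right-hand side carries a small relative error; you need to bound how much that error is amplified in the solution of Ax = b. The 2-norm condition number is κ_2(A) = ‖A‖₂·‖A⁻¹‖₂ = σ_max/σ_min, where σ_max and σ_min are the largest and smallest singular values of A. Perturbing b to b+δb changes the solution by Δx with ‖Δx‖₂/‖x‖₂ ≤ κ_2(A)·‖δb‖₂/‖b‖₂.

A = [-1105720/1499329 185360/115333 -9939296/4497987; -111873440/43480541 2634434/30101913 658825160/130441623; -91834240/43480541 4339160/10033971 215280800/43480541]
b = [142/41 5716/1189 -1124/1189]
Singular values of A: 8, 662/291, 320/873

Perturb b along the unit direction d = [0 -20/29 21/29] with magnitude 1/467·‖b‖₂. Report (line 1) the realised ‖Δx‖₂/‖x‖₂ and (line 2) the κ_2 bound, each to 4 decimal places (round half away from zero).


0.0032
0.0467

largest singular value 8, smallest 320/873
κ_2(A) = 8 / (320/873) = 21.8250
worst-case relative error ≤ 21.8250 × 1/467 = 0.0467
solve Ax = b  →  x = [-8.5098 -6.2526 -3.2749]
‖b‖ = 6.0000, ‖x‖ = 11.0561
δb = ε·‖b‖·d = [0.0000 -0.0089 0.0093]; solving A·Δx = δb gives ‖Δx‖ = 0.0351
dividing the unrounded norms, ‖Δx‖/‖x‖ = 0.0032
tightness: 0.0032 against a bound of 0.0467 (unrounded ratio ≈ 0.0678)


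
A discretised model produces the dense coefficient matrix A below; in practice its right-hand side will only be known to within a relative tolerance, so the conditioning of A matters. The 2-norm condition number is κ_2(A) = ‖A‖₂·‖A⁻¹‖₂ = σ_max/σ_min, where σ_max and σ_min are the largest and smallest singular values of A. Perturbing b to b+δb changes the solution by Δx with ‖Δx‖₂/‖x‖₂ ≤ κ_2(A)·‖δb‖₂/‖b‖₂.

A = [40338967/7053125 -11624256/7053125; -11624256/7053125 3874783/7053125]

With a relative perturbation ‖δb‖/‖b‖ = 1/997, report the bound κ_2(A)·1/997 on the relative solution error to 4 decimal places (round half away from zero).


form AᵀA = [2819768937889/79594515625 -822323117952/79594515625; -822323117952/79594515625 240219633361/79594515625] with trace 4895981714/127351225 and determinant 923521/5094049
char-poly roots: 961/25 and 24025/5094049
κ = σ_max/σ_min = (31/5)/(155/2257) = 90.2800
perturbation bound = 90.2800·1/997 = 0.0906

0.0906


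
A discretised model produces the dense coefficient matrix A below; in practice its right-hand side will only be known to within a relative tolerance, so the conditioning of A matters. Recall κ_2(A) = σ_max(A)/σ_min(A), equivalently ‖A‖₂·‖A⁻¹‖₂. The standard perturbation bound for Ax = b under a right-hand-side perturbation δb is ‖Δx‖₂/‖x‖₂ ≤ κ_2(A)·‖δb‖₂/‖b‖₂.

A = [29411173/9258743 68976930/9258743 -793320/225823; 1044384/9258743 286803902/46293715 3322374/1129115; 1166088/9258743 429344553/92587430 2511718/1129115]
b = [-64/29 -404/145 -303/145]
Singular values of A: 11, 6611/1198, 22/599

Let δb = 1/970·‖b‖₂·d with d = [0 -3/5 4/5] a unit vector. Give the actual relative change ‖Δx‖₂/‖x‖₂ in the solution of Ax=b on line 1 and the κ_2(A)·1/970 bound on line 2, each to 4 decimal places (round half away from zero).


largest singular value 11, smallest 22/599
κ_2(A) = 11 / (22/599) = 299.5000
κ_2(A)·‖δb‖/‖b‖ = 0.3088
solve Ax = b  →  x = [-0.0118 -0.3701 -0.1673]
2-norm of b is 4.1231; of x, 0.4063
δb = ε·‖b‖·d = [0.0000 -0.0026 0.0034]; solving A·Δx = δb gives ‖Δx‖ = 0.1157
realised ‖Δx‖/‖x‖ = 0.2849
realised/bound (from unrounded values) ≈ 0.9226

0.2849
0.3088


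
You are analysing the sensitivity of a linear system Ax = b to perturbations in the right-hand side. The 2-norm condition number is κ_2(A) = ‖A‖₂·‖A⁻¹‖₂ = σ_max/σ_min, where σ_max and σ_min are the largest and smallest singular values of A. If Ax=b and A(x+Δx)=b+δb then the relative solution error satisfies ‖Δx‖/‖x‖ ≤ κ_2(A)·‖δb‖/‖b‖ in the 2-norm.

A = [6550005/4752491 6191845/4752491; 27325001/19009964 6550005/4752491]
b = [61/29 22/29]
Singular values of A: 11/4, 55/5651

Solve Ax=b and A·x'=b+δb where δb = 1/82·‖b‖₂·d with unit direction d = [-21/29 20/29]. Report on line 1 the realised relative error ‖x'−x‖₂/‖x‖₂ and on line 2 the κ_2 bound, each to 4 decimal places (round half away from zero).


σ_max = 11/4, σ_min = 55/5651
κ_2(A) = (11/4) / (55/5651) = 282.5500
κ_2(A)·‖δb‖/‖b‖ = 3.4457
solve Ax = b  →  x = [71.3856 -73.9003]
‖b‖ = 2.2361, ‖x‖ = 102.7480
δb = ε·‖b‖·d = [-0.0197 0.0188]; solving A·Δx = δb gives ‖Δx‖ = 2.8018
realised ‖Δx‖/‖x‖ = 0.0273
so the bound overstates the realised error by a factor of ≈ 126.3634 (computed from the unrounded values)

0.0273
3.4457


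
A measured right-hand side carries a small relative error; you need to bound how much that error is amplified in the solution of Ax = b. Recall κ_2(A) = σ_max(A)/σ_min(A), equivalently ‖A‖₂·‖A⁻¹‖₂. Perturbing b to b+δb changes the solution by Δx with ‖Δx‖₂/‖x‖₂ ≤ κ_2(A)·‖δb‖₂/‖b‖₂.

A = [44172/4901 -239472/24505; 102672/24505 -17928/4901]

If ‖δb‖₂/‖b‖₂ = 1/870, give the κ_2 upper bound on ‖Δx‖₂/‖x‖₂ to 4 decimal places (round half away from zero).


M = AᵀA = [351009936/3553225 -14696640/142129; -14696640/142129 386876736/3553225]. tr(M)=877392/4225, det(M)=6718464/105625
char-poly roots: 5184/25 and 1296/4225
so κ_2 = √((5184/25) / (1296/4225)) = 26.0000
κ_2(A)·‖δb‖/‖b‖ = 0.0299

0.0299


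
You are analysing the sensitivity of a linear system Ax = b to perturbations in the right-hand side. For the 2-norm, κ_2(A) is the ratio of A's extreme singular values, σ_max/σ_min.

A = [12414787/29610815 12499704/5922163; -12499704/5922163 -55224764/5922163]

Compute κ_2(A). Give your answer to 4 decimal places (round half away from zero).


form AᵀA = [2415343211449/521594506225 2145536692488/104318901245; 2145536692488/104318901245 1907208303952/20863780249] with trace 29801041529/310288225 and determinant 92236816/310288225
solving λ² − 29801041529/310288225·λ + 92236816/310288225 = 0 gives λ = 2401/25, 38416/12411529
σ_max=√(2401/25)=(49/5), σ_min=√(38416/12411529)=(196/3523) → κ = 176.1500

176.1500


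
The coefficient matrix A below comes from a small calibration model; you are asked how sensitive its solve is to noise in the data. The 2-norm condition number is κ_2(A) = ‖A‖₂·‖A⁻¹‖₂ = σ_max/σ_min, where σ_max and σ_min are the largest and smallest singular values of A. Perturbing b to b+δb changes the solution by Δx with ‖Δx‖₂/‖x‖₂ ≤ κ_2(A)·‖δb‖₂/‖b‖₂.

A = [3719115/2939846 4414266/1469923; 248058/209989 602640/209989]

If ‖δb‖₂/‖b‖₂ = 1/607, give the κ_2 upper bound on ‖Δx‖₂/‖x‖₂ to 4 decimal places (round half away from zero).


AᵀA = [30787443009/10276687876 18470363175/2569171969; 18470363175/2569171969 44329747716/2569171969]; tr = 1231399017/60808804, det = 104976/15202201
λ_max, λ_min = (1231399017/60808804 ± √1516241403628427025/3697710643910416)/2 = 81/4, 5184/15202201
so κ_2 = √((81/4) / (5184/15202201)) = 243.6875
worst-case relative error ≤ 243.6875 × 1/607 = 0.4015

0.4015


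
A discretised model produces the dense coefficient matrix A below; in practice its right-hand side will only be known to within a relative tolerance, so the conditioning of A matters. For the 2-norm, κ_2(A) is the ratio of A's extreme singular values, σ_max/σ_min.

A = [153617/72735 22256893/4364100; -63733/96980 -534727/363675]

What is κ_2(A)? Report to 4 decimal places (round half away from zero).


AᵀA = [16565119225/3385843344 7451509870/634845627; 7451509870/634845627 858469812649/30472590096]; tr = 2980934573/90155592, det = 174900625/2884978944
λ_max, λ_min = (2980934573/90155592 ± √555249993427074169/508001923054404)/2 = 529/16, 330625/180311184
κ = σ_max/σ_min = (23/4)/(575/13428) = 134.2800

134.2800


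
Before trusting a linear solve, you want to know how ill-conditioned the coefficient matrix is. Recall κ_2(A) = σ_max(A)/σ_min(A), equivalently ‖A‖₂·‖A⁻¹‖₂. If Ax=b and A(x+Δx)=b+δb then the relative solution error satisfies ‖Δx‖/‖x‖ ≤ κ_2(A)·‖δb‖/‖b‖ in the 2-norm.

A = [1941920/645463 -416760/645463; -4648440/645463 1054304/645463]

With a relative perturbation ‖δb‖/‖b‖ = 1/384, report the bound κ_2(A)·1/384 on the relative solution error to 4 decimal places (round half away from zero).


0.6307

form AᵀA = [150171880000/2465221801 -33788067840/2465221801; -33788067840/2465221801 7605004864/2465221801] with trace 93858944/1466521 and determinant 102400/1466521
char-poly roots: 64 and 1600/1466521
so κ_2 = √(64 / (1600/1466521)) = 242.2000
worst-case relative error ≤ 242.2000 × 1/384 = 0.6307


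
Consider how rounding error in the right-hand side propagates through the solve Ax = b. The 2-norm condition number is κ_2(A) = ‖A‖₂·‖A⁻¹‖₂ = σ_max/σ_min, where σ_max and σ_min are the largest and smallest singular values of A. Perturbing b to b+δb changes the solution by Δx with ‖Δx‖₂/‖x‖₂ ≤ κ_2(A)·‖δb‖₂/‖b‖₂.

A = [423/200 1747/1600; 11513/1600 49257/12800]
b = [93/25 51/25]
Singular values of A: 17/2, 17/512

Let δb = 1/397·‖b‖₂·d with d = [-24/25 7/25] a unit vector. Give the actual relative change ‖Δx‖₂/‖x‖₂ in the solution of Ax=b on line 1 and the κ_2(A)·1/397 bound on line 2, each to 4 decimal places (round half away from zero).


0.0036
0.6448

largest singular value 17/2, smallest 17/512
κ_2(A) = (17/2) / (17/512) = 256.0000
bound on ‖Δx‖/‖x‖: κ·ε = 256.0000·1/397 = 0.6448
solve Ax = b  →  x = [42.8304 -79.5571]
‖b‖ = 4.2426, ‖x‖ = 90.3536
re-solving with b+δb shifts x by Δx of norm 0.3219
realised ‖Δx‖/‖x‖ = 0.0036
realised/bound (from unrounded values) ≈ 0.0055


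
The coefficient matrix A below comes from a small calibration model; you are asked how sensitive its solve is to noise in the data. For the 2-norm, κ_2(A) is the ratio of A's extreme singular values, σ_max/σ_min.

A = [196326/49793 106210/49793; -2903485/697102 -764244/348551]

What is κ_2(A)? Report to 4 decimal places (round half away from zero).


176.7500

M = AᵀA = [19006931281/577825444 2534153310/144456361; 2534153310/144456361 1351743796/144456361]. tr(M)=84477185/1999396, det(M)=28561/499849
solving λ² − 84477185/1999396·λ + 28561/499849 = 0 gives λ = 169/4, 676/499849
σ_max=√(169/4)=(13/2), σ_min=√(676/499849)=(26/707) → κ = 176.7500


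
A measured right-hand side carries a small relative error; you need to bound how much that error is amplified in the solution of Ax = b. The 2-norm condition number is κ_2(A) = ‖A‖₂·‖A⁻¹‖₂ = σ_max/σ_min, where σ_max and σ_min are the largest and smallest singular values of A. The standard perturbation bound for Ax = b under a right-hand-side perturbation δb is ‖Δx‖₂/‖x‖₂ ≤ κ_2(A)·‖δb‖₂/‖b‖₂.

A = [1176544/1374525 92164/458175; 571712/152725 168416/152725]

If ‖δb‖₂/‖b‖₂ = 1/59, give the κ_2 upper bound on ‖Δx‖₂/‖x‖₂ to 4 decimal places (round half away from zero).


form AᵀA = [662926336/44957025 64441216/14985675; 64441216/14985675 6276496/4995225] with trace 28776592/1798281 and determinant 65536/1798281
λ_max, λ_min = (28776592/1798281 ± √827620838560000/3233814554961)/2 = 16, 4096/1798281
σ_max=√16=4, σ_min=√(4096/1798281)=(64/1341) → κ = 83.8125
worst-case relative error ≤ 83.8125 × 1/59 = 1.4206

1.4206


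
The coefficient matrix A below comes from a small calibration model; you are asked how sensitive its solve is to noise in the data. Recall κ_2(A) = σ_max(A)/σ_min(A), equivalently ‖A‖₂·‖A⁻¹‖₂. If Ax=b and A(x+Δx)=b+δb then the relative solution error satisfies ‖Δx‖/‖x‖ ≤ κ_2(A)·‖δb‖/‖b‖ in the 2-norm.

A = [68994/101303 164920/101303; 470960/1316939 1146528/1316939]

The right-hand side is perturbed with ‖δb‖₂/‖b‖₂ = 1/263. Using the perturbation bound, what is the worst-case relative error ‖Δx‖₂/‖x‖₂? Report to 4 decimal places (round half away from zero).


M = AᵀA = [3551115556/6001136089 8522262000/6001136089; 8522262000/6001136089 20453601856/6001136089]. tr(M)=142039748/35509681, det(M)=4096/35509681
solving λ² − 142039748/35509681·λ + 4096/35509681 = 0 gives λ = 4, 1024/35509681
so κ_2 = √(4 / (1024/35509681)) = 372.4375
bound on ‖Δx‖/‖x‖: κ·ε = 372.4375·1/263 = 1.4161

1.4161


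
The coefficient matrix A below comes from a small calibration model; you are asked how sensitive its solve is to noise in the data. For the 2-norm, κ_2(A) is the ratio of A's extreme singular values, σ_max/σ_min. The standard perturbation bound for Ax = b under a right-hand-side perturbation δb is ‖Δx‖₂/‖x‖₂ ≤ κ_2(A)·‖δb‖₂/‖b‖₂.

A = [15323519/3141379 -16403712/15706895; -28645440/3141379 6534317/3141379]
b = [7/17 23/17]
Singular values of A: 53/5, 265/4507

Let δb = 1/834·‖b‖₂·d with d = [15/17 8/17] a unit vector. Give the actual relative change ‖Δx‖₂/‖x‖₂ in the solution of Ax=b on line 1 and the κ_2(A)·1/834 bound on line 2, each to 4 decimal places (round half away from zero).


0.0017
0.2162

from the listed singular values, σ₁ = 53/5, σ_n = 265/4507
κ_2(A) = (53/5) / (265/4507) = 180.2800
worst-case relative error ≤ 180.2800 × 1/834 = 0.2162
solve Ax = b  →  x = [3.6413 16.6134]
2-norm of b is 1.4142; of x, 17.0078
with δb = [0.0015 0.0008], A·Δx = δb → ‖Δx‖ = 0.0288
relative error = 0.0017
tightness: 0.0017 against a bound of 0.2162 (unrounded ratio ≈ 0.0078)


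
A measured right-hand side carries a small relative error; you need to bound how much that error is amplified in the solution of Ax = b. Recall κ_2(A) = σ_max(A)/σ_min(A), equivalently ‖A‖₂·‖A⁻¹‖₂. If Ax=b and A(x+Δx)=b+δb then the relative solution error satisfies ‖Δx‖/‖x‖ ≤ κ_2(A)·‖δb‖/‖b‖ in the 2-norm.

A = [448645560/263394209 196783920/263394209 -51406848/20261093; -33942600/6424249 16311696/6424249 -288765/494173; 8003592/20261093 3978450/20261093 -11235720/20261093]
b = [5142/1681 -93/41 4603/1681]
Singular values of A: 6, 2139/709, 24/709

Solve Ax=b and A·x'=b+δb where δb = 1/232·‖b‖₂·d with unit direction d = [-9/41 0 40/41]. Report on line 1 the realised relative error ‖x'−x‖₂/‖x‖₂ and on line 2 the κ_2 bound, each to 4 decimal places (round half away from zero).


0.0101
0.7640

largest singular value 6, smallest 24/709
κ_2(A) = 6 / (24/709) = 177.2500
κ_2(A)·‖δb‖/‖b‖ = 0.7640
solve Ax = b  →  x = [20.6924 48.3618 26.9265]
‖b‖₂ = 4.6904 and ‖x‖₂ = 59.0938
with δb = [-0.0044 0.0000 0.0197], A·Δx = δb → ‖Δx‖ = 0.5973
relative error = 0.0101
realised/bound (from unrounded values) ≈ 0.0132


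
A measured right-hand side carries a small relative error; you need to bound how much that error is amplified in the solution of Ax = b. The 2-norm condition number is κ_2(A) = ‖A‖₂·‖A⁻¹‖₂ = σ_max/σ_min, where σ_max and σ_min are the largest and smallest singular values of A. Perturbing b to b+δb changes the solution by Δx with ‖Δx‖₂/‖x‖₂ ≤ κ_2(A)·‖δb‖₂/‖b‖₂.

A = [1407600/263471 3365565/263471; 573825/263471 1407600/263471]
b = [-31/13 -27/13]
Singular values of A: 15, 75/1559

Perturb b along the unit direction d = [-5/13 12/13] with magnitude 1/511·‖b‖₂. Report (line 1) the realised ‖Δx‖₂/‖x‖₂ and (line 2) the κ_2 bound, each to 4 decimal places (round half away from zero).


0.0062
0.6102

largest singular value 15, smallest 75/1559
κ_2(A) = 15 / (75/1559) = 311.8000
bound on ‖Δx‖/‖x‖: κ·ε = 311.8000·1/511 = 0.6102
solve Ax = b  →  x = [19.1108 -8.1795]
‖b‖₂ = 3.1623 and ‖x‖₂ = 20.7876
with δb = [-0.0024 0.0057], A·Δx = δb → ‖Δx‖ = 0.1286
realised ‖Δx‖/‖x‖ = 0.0062
realised/bound (from unrounded values) ≈ 0.0101


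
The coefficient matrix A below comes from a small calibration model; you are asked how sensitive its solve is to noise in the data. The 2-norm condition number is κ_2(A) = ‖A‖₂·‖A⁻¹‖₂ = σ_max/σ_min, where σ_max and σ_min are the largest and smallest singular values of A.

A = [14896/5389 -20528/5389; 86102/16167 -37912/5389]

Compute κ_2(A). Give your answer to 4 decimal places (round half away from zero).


118.8750

form AᵀA = [32562532/904401 -14469392/301467; -14469392/301467 6431552/100489] with trace 90446500/904401 and determinant 640000/904401
eigenvalues of AᵀA: λ = (tr ± √(tr²−4·det))/2 = 100, 6400/904401
κ = σ_max/σ_min = 10/(80/951) = 118.8750


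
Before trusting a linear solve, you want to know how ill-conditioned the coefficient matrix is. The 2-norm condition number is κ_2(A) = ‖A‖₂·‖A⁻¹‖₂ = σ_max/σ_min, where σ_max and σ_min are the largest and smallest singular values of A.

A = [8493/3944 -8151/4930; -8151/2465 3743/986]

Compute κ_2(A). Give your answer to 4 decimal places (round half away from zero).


12.0000

form AᵀA = [20952801/1345600 -1084083/67280; -1084083/67280 720917/42050] with trace 10469/320 and determinant 1172889/160000
solving λ² − 10469/320·λ + 1172889/160000 = 0 gives λ = 3249/100, 361/1600
σ_max=√(3249/100)=(57/10), σ_min=√(361/1600)=(19/40) → κ = 12.0000


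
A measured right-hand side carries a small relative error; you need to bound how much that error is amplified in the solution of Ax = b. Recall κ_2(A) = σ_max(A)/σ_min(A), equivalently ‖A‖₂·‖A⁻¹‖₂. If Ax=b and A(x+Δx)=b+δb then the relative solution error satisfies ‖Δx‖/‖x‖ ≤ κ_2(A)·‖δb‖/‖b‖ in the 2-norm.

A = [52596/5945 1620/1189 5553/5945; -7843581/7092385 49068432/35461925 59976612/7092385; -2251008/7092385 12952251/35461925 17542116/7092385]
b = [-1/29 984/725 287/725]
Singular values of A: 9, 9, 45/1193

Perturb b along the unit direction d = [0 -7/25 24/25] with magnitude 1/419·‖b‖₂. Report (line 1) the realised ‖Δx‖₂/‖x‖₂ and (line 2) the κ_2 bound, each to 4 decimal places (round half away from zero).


largest singular value 9, smallest 45/1193
condition number: 9 ÷ (45/1193) = 238.6000
worst-case relative error ≤ 238.6000 × 1/419 = 0.5695
solve Ax = b  →  x = [-0.0238 0.0244 0.1534]
2-norm of b is 1.4142; of x, 0.1571
with δb = [0.0000 -0.0009 0.0032], A·Δx = δb → ‖Δx‖ = 0.0895
relative error = 0.5695
tightness: 0.5695 against a bound of 0.5695; the bound is attained (ratio 1)

0.5695
0.5695


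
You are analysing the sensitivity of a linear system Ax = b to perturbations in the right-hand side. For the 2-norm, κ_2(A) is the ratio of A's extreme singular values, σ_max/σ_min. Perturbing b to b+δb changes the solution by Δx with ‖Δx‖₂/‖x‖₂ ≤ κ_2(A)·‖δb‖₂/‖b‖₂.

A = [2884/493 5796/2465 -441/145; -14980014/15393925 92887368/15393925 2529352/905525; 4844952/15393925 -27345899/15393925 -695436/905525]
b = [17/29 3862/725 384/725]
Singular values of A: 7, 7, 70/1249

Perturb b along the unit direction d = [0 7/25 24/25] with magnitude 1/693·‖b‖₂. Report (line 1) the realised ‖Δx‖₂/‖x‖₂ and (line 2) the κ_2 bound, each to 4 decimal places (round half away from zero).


0.0039
0.1802

largest singular value 7, smallest 70/1249
condition number: 7 ÷ (70/1249) = 124.9000
worst-case relative error ≤ 124.9000 × 1/693 = 0.1802
solve Ax = b  →  x = [18.8588 -9.4104 28.8057]
2-norm of b is 5.3852; of x, 35.6929
Δx = A⁻¹·δb where δb = 1/693·5.3852·d; ‖Δx‖ = 0.1387
dividing the unrounded norms, ‖Δx‖/‖x‖ = 0.0039
tightness: 0.0039 against a bound of 0.1802 (unrounded ratio ≈ 0.0216)


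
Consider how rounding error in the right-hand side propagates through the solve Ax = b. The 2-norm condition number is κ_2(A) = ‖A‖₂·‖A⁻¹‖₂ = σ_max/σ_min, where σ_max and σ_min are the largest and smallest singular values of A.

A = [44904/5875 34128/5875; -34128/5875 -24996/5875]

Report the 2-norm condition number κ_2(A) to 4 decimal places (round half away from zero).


form AᵀA = [127243584/1380625 95421888/1380625; 95421888/1380625 71580816/1380625] with trace 7952976/55225 and determinant 82944/55225
eigenvalues of AᵀA: λ = (tr ± √(tr²−4·det))/2 = 144, 576/55225
σ_max=√144=12, σ_min=√(576/55225)=(24/235) → κ = 117.5000

117.5000


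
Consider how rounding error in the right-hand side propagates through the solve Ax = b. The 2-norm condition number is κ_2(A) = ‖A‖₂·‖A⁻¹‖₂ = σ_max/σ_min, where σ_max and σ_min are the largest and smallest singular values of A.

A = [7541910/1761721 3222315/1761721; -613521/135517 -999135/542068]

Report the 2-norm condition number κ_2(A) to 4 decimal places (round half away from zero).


116.8250

AᵀA = [143273913669/3690441001 238769322615/14761764004; 238769322615/14761764004 398145992625/59047056016]; tr = 15920287641/349390864, det = 13286025/87347716
λ_max, λ_min = (15920287641/349390864 ± √253381286320115335281/122073975846666496)/2 = 729/16, 72900/21836929
so κ_2 = √((729/16) / (72900/21836929)) = 116.8250


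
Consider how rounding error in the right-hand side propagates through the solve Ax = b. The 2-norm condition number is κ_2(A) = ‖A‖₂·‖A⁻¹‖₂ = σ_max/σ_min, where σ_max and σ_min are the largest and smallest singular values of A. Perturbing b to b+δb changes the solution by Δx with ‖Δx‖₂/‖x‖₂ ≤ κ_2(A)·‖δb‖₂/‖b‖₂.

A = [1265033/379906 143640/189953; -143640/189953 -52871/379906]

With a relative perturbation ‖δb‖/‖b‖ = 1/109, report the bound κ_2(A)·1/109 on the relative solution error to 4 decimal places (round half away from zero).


1.0367

M = AᵀA = [1001093569/85858756 56306880/21464689; 56306880/21464689 50758561/85858756]. tr(M)=312865/25538, det(M)=2401/204304
eigenvalues of AᵀA: λ = (tr ± √(tr²−4·det))/2 = 49/4, 49/51076
κ = σ_max/σ_min = (7/2)/(7/226) = 113.0000
bound on ‖Δx‖/‖x‖: κ·ε = 113.0000·1/109 = 1.0367


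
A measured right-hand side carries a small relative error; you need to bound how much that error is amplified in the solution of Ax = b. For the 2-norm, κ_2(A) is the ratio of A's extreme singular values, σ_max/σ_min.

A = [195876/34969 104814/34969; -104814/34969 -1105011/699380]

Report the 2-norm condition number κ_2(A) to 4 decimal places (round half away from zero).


M = AᵀA = [170772948/4231249 910781253/42312490; 910781253/42312490 19430585289/1692499600]. tr(M)=303597801/5856400, det(M)=6561/366025
char-poly roots: 1296/25 and 81/234256
σ_max=√(1296/25)=(36/5), σ_min=√(81/234256)=(9/484) → κ = 387.2000

387.2000


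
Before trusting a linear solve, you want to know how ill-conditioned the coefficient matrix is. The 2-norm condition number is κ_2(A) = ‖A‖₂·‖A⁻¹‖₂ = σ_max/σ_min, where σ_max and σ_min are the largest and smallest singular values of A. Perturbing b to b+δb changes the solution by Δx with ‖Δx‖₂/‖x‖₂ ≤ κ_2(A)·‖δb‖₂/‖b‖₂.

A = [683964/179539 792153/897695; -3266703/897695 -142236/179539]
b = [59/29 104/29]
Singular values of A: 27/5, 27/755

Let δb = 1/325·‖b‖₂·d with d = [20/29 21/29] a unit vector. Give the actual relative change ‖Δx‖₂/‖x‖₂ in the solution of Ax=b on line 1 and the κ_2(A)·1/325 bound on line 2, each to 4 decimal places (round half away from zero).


from the listed singular values, σ₁ = 27/5, σ_n = 27/755
κ_2(A) = (27/5) / (27/755) = 151.0000
worst-case relative error ≤ 151.0000 × 1/325 = 0.4646
solve Ax = b  →  x = [-24.7335 109.0831]
‖b‖ = 4.1231, ‖x‖ = 111.8520
Δx = A⁻¹·δb where δb = 1/325·4.1231·d; ‖Δx‖ = 0.3548
dividing the unrounded norms, ‖Δx‖/‖x‖ = 0.0032
realised/bound (from unrounded values) ≈ 0.0068

0.0032
0.4646


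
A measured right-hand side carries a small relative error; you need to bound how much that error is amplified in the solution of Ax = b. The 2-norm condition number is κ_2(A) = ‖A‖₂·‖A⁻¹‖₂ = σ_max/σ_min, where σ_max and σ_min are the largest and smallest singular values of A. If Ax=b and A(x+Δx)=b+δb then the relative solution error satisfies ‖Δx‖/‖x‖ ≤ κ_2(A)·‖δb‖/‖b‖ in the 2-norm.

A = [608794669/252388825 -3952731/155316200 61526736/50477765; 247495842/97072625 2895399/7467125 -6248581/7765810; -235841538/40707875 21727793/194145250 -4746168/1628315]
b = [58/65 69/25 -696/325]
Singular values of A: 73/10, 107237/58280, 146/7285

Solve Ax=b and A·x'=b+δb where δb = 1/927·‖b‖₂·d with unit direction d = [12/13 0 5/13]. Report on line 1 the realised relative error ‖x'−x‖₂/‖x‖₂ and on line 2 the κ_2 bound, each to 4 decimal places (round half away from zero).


0.1670
0.3929

σ_max = 73/10, σ_min = 146/7285
κ = σ_max/σ_min = (73/10)/(146/7285) = 364.2500
bound on ‖Δx‖/‖x‖: κ·ε = 364.2500·1/927 = 0.3929
solve Ax = b  →  x = [0.7872 0.2386 -0.8208]
2-norm of b is 3.6056; of x, 1.1620
re-solving with b+δb shifts x by Δx of norm 0.1941
relative error = 0.1670
tightness: 0.1670 against a bound of 0.3929 (unrounded ratio ≈ 0.4250)


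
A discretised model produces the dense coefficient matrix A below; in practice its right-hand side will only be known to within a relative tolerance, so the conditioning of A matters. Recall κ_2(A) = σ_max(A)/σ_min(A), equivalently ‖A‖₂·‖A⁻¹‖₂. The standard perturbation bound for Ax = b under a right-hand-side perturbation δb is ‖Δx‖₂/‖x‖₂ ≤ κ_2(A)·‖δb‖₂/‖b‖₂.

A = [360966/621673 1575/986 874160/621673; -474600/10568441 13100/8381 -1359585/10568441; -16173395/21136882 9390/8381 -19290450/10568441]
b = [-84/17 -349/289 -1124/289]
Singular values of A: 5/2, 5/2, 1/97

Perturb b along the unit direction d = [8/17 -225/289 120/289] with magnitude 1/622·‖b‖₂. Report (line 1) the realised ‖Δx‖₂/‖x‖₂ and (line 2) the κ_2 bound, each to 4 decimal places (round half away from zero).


from the listed singular values, σ₁ = 5/2, σ_n = 1/97
κ = σ_max/σ_min = (5/2)/(1/97) = 242.5000
worst-case relative error ≤ 242.5000 × 1/622 = 0.3899
solve Ax = b  →  x = [268.6366 -2.2621 -111.8721]
‖b‖₂ = 6.4031 and ‖x‖₂ = 291.0088
δb = ε·‖b‖·d = [0.0048 -0.0080 0.0043]; solving A·Δx = δb gives ‖Δx‖ = 0.9986
dividing the unrounded norms, ‖Δx‖/‖x‖ = 0.0034
realised/bound (from unrounded values) ≈ 0.0088

0.0034
0.3899


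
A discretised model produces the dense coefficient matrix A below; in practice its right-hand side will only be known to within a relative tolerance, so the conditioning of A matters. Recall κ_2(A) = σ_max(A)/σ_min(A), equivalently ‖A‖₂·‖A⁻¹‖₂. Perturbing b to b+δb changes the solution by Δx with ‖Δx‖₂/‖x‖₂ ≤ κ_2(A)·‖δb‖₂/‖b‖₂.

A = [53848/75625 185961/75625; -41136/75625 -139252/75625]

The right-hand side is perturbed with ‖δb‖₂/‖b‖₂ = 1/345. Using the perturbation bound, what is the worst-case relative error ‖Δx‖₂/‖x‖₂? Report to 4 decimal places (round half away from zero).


1.1223

M = AᵀA = [183671104/228765625 629675928/228765625; 629675928/228765625 2158904521/228765625]. tr(M)=3748121/366025, det(M)=256/366025
char-poly roots: 256/25 and 1/14641
so κ_2 = √((256/25) / (1/14641)) = 387.2000
bound on ‖Δx‖/‖x‖: κ·ε = 387.2000·1/345 = 1.1223


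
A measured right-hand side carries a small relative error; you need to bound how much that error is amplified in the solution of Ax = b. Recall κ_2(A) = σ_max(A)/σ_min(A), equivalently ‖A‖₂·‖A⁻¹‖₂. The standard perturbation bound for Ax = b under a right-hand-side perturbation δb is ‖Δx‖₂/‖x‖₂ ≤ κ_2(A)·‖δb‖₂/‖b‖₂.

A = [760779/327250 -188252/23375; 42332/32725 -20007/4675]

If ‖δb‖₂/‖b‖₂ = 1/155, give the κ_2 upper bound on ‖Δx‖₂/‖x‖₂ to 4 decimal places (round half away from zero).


form AᵀA = [2622783769/370562500 -321046686/13234375; -321046686/13234375 157251961/1890625] with trace 53510669/592900 and determinant 130321/592900
λ_max, λ_min = (53510669/592900 ± √2863082627543961/351530410000)/2 = 361/4, 361/148225
κ = σ_max/σ_min = (19/2)/(19/385) = 192.5000
κ_2(A)·‖δb‖/‖b‖ = 1.2419

1.2419


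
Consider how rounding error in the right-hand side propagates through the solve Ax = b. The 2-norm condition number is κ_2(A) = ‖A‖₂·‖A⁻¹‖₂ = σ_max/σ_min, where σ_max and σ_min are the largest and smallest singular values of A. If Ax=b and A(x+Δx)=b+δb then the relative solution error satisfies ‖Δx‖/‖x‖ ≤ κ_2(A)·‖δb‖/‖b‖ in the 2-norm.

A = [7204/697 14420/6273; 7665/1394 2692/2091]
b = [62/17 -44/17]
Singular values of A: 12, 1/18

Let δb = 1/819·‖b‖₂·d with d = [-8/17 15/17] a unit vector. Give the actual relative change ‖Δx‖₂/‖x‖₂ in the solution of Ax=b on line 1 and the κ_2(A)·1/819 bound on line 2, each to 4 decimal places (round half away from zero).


largest singular value 12, smallest 1/18
κ_2(A) = 12 / (1/18) = 216.0000
bound on ‖Δx‖/‖x‖: κ·ε = 216.0000·1/819 = 0.2637
solve Ax = b  →  x = [15.9675 -70.2073]
‖b‖₂ = 4.4721 and ‖x‖₂ = 72.0002
δb = ε·‖b‖·d = [-0.0026 0.0048]; solving A·Δx = δb gives ‖Δx‖ = 0.0983
dividing the unrounded norms, ‖Δx‖/‖x‖ = 0.0014
tightness: 0.0014 against a bound of 0.2637 (unrounded ratio ≈ 0.0052)

0.0014
0.2637


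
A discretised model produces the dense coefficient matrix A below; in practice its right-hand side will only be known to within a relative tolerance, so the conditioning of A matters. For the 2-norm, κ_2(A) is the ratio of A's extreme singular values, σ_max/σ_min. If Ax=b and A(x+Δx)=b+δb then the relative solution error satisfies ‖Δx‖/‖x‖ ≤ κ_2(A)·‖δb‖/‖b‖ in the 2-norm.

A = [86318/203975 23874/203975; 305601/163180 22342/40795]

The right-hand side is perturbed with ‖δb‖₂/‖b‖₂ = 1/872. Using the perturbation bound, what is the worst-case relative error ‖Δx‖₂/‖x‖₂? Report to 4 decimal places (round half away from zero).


0.3651

AᵀA = [1459852489/396010000 53223219/49501250; 53223219/49501250 7762696/24750625]; tr = 2534489/633616, det = 25/158404
solving λ² − 2534489/633616·λ + 25/158404 = 0 gives λ = 4, 25/633616
σ_max=√4=2, σ_min=√(25/633616)=(5/796) → κ = 318.4000
worst-case relative error ≤ 318.4000 × 1/872 = 0.3651


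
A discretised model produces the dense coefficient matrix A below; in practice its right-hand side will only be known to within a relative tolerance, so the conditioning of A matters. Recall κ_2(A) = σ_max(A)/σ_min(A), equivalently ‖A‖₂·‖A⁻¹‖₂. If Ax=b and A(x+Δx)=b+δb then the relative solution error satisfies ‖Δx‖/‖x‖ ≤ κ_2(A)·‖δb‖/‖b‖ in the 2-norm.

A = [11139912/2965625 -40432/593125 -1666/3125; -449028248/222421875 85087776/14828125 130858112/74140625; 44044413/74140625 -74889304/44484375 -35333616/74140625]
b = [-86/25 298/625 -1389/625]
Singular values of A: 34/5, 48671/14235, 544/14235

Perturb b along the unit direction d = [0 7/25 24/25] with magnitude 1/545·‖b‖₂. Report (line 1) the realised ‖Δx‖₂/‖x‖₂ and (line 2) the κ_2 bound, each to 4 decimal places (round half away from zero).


0.0038
0.3265

σ_max = 34/5, σ_min = 544/14235
κ = σ_max/σ_min = (34/5)/(544/14235) = 177.9375
κ_2(A)·‖δb‖/‖b‖ = 0.3265
solve Ax = b  →  x = [-7.8029 12.7659 -50.1588]
2-norm of b is 4.1231; of x, 52.3427
with δb = [0.0000 0.0021 0.0073], A·Δx = δb → ‖Δx‖ = 0.1980
realised ‖Δx‖/‖x‖ = 0.0038
so the bound overstates the realised error by a factor of ≈ 86.3259 (computed from the unrounded values)


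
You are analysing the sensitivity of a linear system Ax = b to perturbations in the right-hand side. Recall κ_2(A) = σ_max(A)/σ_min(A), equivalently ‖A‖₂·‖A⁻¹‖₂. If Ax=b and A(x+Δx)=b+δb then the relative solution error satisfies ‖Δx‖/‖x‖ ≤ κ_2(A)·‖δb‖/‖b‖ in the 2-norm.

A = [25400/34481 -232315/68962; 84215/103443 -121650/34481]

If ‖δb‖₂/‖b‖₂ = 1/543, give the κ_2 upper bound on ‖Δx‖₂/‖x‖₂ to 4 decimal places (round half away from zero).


M = AᵀA = [15337225/12723489 -7568750/1413721; -7568750/1413721 134560225/5654884]. tr(M)=756925/30276, det(M)=625/30276
solving λ² − 756925/30276·λ + 625/30276 = 0 gives λ = 25, 25/30276
so κ_2 = √(25 / (25/30276)) = 174.0000
worst-case relative error ≤ 174.0000 × 1/543 = 0.3204

0.3204


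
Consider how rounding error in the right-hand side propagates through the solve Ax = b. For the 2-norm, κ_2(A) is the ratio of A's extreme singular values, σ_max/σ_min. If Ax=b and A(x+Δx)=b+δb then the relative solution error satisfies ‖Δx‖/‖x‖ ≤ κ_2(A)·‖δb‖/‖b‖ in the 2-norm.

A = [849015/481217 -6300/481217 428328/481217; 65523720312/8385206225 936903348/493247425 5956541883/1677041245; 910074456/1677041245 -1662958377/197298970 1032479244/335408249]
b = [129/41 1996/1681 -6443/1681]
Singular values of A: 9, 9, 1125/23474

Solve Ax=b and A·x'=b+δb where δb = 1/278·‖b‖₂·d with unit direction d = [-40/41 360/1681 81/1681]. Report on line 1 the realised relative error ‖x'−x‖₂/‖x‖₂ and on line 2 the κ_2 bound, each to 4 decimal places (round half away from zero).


largest singular value 9, smallest 1125/23474
κ_2(A) = 9 / (1125/23474) = 187.7920
worst-case relative error ≤ 187.7920 × 1/278 = 0.6755
solve Ax = b  →  x = [28.4359 -17.1006 -53.0811]
‖b‖₂ = 5.0990 and ‖x‖₂ = 62.5990
δb = ε·‖b‖·d = [-0.0179 0.0039 0.0009]; solving A·Δx = δb gives ‖Δx‖ = 0.3827
dividing the unrounded norms, ‖Δx‖/‖x‖ = 0.0061
so the bound overstates the realised error by a factor of ≈ 110.4901 (computed from the unrounded values)

0.0061
0.6755


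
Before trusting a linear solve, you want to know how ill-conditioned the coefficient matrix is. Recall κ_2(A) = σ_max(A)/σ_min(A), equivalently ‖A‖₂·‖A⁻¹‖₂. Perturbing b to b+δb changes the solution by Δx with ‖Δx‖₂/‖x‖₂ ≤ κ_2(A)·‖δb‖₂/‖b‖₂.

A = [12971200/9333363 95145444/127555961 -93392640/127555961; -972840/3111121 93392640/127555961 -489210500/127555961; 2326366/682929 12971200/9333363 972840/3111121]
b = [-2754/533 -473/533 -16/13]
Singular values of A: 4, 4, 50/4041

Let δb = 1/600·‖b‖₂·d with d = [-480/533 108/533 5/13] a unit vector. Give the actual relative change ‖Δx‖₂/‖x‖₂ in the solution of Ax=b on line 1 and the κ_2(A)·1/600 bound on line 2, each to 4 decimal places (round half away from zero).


largest singular value 4, smallest 50/4041
κ_2(A) = 4 / (50/4041) = 323.2800
bound on ‖Δx‖/‖x‖: κ·ε = 323.2800·1/600 = 0.5388
solve Ax = b  →  x = [-125.0308 290.7428 65.9296]
‖b‖ = 5.3852, ‖x‖ = 323.2813
Δx = A⁻¹·δb where δb = 1/600·5.3852·d; ‖Δx‖ = 0.7254
dividing the unrounded norms, ‖Δx‖/‖x‖ = 0.0022
so the bound overstates the realised error by a factor of ≈ 240.1273 (computed from the unrounded values)

0.0022
0.5388


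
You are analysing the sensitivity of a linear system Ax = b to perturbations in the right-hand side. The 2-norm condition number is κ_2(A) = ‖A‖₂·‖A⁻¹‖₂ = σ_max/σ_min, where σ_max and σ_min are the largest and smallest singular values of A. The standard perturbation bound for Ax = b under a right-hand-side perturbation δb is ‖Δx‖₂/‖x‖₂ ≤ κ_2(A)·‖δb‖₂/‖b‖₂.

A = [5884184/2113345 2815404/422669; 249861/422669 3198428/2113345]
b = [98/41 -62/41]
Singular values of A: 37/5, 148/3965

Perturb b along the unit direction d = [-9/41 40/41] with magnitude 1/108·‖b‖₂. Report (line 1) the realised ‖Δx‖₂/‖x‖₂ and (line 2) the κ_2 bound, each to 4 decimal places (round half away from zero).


0.0131
1.8356

from the listed singular values, σ₁ = 37/5, σ_n = 148/3965
κ = σ_max/σ_min = (37/5)/(148/3965) = 198.2500
bound on ‖Δx‖/‖x‖: κ·ε = 198.2500·1/108 = 1.8356
solve Ax = b  →  x = [49.5634 -20.3586]
‖b‖ = 2.8284, ‖x‖ = 53.5818
with δb = [-0.0057 0.0256], A·Δx = δb → ‖Δx‖ = 0.7016
relative error = 0.0131
realised/bound (from unrounded values) ≈ 0.0071


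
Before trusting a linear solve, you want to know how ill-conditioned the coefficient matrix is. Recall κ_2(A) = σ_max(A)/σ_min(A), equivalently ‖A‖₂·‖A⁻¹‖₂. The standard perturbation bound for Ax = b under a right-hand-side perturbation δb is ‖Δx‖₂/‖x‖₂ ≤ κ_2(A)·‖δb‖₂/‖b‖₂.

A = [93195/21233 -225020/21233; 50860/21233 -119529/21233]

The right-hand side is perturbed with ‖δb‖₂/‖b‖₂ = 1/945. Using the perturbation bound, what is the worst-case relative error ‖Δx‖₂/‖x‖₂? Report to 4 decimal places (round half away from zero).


0.2643

form AᵀA = [39003625/1560001 -93598560/1560001; -93598560/1560001 224640769/1560001] with trace 263644394/1560001 and determinant 714025/1560001
λ_max, λ_min = (263644394/1560001 ± √69503910968771136/2433603120001)/2 = 169, 4225/1560001
κ_2(A) = √(λ_max/λ_min) = √(169 / (4225/1560001)) = 249.8000
worst-case relative error ≤ 249.8000 × 1/945 = 0.2643


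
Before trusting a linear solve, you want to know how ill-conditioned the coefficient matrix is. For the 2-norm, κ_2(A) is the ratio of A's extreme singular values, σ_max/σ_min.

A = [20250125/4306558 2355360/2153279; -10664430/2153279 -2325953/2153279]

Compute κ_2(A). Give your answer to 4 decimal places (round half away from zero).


144.8800

M = AᵀA = [1028522986225/22052844004 57851522190/5513211001; 57851522190/5513211001 13029462649/5513211001]. tr(M)=642855941/13118884, det(M)=1500625/13118884
solving λ² − 642855941/13118884·λ + 1500625/13118884 = 0 gives λ = 49, 30625/13118884
κ_2(A) = √(λ_max/λ_min) = √(49 / (30625/13118884)) = 144.8800


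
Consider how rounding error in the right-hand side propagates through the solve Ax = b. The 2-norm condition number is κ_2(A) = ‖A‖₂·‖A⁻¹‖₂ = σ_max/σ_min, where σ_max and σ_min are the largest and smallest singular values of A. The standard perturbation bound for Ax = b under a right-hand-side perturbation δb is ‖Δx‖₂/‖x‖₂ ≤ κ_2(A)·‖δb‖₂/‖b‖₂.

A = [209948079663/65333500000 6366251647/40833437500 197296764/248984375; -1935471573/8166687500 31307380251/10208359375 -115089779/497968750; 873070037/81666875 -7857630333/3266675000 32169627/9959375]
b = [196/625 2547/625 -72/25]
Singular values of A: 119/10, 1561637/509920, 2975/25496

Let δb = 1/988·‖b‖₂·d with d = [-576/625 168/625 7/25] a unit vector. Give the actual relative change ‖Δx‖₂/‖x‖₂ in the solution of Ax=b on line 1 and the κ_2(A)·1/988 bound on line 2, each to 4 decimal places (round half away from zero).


largest singular value 119/10, smallest 2975/25496
κ_2(A) = (119/10) / (2975/25496) = 101.9840
κ_2(A)·‖δb‖/‖b‖ = 0.1032
solve Ax = b  →  x = [0.0506 1.3274 -0.0706]
2-norm of b is 5.0000; of x, 1.3302
with δb = [-0.0047 0.0014 0.0014], A·Δx = δb → ‖Δx‖ = 0.0434
dividing the unrounded norms, ‖Δx‖/‖x‖ = 0.0326
realised/bound (from unrounded values) ≈ 0.3159

0.0326
0.1032


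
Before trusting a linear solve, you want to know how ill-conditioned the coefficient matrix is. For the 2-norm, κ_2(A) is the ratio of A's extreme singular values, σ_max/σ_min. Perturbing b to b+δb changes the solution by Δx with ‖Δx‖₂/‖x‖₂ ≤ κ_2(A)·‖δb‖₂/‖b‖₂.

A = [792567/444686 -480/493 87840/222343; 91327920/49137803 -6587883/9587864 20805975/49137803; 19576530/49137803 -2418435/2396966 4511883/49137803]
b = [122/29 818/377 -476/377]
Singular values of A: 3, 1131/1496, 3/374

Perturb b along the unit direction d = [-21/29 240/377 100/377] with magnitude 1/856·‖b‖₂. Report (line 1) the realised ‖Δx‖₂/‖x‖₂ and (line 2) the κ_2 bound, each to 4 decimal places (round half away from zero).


0.0029
0.4369

from the listed singular values, σ₁ = 3, σ_n = 3/374
condition number: 3 ÷ (3/374) = 374.0000
worst-case relative error ≤ 374.0000 × 1/856 = 0.4369
solve Ax = b  →  x = [57.0940 1.7068 -242.7205]
‖b‖ = 4.8990, ‖x‖ = 249.3509
Δx = A⁻¹·δb where δb = 1/856·4.8990·d; ‖Δx‖ = 0.7135
realised ‖Δx‖/‖x‖ = 0.0029
realised/bound (from unrounded values) ≈ 0.0065
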